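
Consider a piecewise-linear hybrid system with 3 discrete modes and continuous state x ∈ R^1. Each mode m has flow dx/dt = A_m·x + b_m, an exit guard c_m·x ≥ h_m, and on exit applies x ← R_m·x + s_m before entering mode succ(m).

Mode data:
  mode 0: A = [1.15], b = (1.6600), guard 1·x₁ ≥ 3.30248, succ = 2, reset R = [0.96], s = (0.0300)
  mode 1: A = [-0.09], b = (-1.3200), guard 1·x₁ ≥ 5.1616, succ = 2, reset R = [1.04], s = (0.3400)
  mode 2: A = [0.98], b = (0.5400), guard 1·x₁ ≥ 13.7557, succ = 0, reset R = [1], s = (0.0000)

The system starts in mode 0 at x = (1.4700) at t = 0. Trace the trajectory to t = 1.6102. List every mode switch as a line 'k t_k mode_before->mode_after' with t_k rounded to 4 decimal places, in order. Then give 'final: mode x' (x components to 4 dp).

1 0.4243 0->2
final: 2 11.4418

Mode 0: guard c·x = 3.3025 hit at Δt = 0.4243 (t = 0.4243), x⁻ = (3.3025) → reset → x⁺ = (3.2004), jump to mode 2
Mode 2: flow for 1.1859 to horizon, guard not reached → x = (11.4418)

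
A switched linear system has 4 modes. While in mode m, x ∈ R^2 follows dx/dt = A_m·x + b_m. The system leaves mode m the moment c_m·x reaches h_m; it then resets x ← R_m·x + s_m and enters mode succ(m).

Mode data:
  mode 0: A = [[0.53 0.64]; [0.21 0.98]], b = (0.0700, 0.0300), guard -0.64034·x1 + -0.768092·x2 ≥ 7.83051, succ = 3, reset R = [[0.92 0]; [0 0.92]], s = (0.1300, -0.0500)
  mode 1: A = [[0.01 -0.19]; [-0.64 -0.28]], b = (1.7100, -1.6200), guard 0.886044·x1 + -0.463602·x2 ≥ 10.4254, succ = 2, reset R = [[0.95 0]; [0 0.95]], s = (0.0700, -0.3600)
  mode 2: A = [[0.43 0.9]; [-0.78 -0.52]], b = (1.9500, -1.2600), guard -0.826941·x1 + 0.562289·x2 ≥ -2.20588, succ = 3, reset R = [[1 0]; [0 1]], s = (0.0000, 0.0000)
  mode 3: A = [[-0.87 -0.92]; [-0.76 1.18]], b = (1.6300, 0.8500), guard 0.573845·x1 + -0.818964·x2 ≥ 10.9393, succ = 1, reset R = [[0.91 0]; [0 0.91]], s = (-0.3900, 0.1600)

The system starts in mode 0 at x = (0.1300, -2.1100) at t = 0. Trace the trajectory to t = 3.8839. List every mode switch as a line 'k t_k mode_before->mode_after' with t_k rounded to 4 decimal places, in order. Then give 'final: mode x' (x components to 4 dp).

1 1.1868 0->3
2 1.7493 3->1
3 2.7964 1->2
final: 2 -1.4855 -8.5929

Mode 0: guard c·x = 7.8305 hit at Δt = 1.1868 (t = 1.1868), x⁻ = (-3.6806, -7.1263) → reset → x⁺ = (-3.2562, -6.6062), jump to mode 3
Mode 3: guard c·x = 10.9393 hit at Δt = 0.5625 (t = 1.7493), x⁻ = (2.3642, -11.7009) → reset → x⁺ = (1.7614, -10.4878), jump to mode 1
Mode 1: guard c·x = 10.4254 hit at Δt = 1.0471 (t = 2.7964), x⁻ = (5.7407, -11.5160) → reset → x⁺ = (5.5237, -11.3002), jump to mode 2
Mode 2: flow for 1.0875 to horizon, guard not reached → x = (-1.4855, -8.5929)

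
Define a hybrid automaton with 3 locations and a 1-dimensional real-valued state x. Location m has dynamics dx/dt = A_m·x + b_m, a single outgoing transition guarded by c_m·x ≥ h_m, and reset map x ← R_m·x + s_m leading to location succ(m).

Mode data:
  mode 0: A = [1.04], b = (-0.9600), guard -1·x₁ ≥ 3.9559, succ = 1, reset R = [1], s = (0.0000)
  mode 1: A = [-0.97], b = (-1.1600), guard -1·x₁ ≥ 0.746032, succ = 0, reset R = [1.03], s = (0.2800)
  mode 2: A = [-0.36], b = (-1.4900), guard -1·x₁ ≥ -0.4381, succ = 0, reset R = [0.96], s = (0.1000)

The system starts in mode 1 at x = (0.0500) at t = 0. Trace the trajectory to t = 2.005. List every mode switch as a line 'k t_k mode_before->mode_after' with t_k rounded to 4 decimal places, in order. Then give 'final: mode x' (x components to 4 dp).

Mode 1: guard c·x = 0.7460 hit at Δt = 1.0502 (t = 1.0502), x⁻ = (-0.7460) → reset → x⁺ = (-0.4884), jump to mode 0
Mode 0: flow for 0.9548 to horizon, guard not reached → x = (-2.8870)

1 1.0502 1->0
final: 0 -2.8870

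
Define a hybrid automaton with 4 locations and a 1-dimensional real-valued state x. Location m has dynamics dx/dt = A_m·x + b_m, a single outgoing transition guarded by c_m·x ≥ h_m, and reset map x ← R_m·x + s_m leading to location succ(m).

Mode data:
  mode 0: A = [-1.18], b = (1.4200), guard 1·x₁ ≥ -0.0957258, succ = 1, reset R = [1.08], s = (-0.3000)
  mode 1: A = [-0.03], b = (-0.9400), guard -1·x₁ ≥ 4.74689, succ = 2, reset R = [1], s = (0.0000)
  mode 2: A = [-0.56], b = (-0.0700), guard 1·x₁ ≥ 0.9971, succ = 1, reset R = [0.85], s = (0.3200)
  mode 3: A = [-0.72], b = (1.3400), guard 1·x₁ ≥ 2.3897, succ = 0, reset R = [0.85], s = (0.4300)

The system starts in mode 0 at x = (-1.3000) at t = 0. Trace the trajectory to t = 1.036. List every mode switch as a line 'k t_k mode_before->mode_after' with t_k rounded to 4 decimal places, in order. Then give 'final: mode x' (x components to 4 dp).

Mode 0: guard c·x = -0.0957 hit at Δt = 0.5559 (t = 0.5559), x⁻ = (-0.0957) → reset → x⁺ = (-0.4034), jump to mode 1
Mode 1: flow for 0.4801 to horizon, guard not reached → x = (-0.8457)

1 0.5559 0->1
final: 1 -0.8457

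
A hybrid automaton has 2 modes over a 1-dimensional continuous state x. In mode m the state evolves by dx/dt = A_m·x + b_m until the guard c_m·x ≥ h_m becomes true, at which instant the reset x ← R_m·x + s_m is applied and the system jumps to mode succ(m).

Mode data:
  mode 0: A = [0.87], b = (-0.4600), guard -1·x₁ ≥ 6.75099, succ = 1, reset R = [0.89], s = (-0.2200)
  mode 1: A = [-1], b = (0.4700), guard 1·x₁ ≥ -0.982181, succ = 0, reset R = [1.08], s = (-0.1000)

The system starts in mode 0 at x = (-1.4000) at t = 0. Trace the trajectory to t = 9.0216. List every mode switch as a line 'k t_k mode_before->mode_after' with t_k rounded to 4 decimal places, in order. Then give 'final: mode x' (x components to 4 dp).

Mode 0: guard c·x = 6.7510 hit at Δt = 1.5267 (t = 1.5267), x⁻ = (-6.7510) → reset → x⁺ = (-6.2284), jump to mode 1
Mode 1: guard c·x = -0.9822 hit at Δt = 1.5288 (t = 3.0555), x⁻ = (-0.9822) → reset → x⁺ = (-1.1608), jump to mode 0
Mode 0: guard c·x = 6.7510 hit at Δt = 1.6789 (t = 4.7344), x⁻ = (-6.7510) → reset → x⁺ = (-6.2284), jump to mode 1
Mode 1: guard c·x = -0.9822 hit at Δt = 1.5288 (t = 6.2632), x⁻ = (-0.9822) → reset → x⁺ = (-1.1608), jump to mode 0
Mode 0: guard c·x = 6.7510 hit at Δt = 1.6789 (t = 7.9422), x⁻ = (-6.7510) → reset → x⁺ = (-6.2284), jump to mode 1
Mode 1: flow for 1.0794 to horizon, guard not reached → x = (-1.8060)

1 1.5267 0->1
2 3.0555 1->0
3 4.7344 0->1
4 6.2632 1->0
5 7.9422 0->1
final: 1 -1.8060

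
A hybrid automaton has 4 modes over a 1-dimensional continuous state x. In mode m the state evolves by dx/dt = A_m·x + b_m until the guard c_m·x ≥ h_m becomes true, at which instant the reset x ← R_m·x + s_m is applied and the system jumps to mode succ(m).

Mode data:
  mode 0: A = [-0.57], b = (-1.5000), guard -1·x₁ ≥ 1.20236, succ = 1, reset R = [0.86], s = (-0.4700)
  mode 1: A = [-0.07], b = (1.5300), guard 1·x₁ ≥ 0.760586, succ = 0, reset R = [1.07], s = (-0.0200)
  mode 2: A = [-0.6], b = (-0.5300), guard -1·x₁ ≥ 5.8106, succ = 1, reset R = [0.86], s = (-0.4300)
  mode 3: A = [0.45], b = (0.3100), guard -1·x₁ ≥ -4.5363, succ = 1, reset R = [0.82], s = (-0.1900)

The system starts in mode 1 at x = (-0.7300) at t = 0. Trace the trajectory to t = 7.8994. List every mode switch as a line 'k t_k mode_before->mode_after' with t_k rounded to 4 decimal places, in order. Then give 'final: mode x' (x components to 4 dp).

1 0.9753 1->0
2 2.5088 0->1
3 3.9654 1->0
4 5.4989 0->1
5 6.9556 1->0
final: 0 -0.6314

Mode 1: guard c·x = 0.7606 hit at Δt = 0.9753 (t = 0.9753), x⁻ = (0.7606) → reset → x⁺ = (0.7938), jump to mode 0
Mode 0: guard c·x = 1.2024 hit at Δt = 1.5335 (t = 2.5088), x⁻ = (-1.2024) → reset → x⁺ = (-1.5040), jump to mode 1
Mode 1: guard c·x = 0.7606 hit at Δt = 1.4567 (t = 3.9654), x⁻ = (0.7606) → reset → x⁺ = (0.7938), jump to mode 0
Mode 0: guard c·x = 1.2024 hit at Δt = 1.5335 (t = 5.4989), x⁻ = (-1.2024) → reset → x⁺ = (-1.5040), jump to mode 1
Mode 1: guard c·x = 0.7606 hit at Δt = 1.4567 (t = 6.9556), x⁻ = (0.7606) → reset → x⁺ = (0.7938), jump to mode 0
Mode 0: flow for 0.9438 to horizon, guard not reached → x = (-0.6314)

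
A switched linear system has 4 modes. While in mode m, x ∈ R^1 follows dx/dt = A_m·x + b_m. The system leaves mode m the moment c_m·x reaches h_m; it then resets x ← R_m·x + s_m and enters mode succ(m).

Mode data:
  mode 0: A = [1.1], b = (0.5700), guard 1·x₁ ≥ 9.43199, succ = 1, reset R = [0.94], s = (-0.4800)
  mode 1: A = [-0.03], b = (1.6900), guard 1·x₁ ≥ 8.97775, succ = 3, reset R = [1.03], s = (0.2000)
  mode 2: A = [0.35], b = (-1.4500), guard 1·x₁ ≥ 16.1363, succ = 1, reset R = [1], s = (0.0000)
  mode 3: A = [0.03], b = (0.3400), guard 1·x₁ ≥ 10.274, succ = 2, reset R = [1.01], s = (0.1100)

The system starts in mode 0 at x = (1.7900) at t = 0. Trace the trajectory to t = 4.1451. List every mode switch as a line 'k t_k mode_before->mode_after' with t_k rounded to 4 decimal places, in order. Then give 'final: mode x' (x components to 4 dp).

1 1.3283 0->1
2 1.7422 1->3
3 3.0429 3->2
final: 2 13.4730

Mode 0: guard c·x = 9.4320 hit at Δt = 1.3283 (t = 1.3283), x⁻ = (9.4320) → reset → x⁺ = (8.3861), jump to mode 1
Mode 1: guard c·x = 8.9778 hit at Δt = 0.4139 (t = 1.7422), x⁻ = (8.9778) → reset → x⁺ = (9.4471), jump to mode 3
Mode 3: guard c·x = 10.2740 hit at Δt = 1.3007 (t = 3.0429), x⁻ = (10.2740) → reset → x⁺ = (10.4867), jump to mode 2
Mode 2: flow for 1.1022 to horizon, guard not reached → x = (13.4730)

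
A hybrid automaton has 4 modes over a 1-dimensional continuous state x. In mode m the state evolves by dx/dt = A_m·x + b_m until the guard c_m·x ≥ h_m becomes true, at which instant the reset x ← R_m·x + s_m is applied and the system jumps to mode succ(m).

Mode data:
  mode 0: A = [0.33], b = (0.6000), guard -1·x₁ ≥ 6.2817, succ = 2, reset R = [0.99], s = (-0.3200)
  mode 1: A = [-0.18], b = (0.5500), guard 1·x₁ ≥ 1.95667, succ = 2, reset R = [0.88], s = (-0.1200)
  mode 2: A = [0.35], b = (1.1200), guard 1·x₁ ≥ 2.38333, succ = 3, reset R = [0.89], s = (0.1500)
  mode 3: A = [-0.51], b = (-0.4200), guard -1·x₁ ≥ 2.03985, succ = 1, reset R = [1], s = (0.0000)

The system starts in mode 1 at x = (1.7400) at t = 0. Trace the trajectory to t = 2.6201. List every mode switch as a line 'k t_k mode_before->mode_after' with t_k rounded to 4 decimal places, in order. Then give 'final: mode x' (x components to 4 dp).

Mode 1: guard c·x = 1.9567 hit at Δt = 0.9998 (t = 0.9998), x⁻ = (1.9567) → reset → x⁺ = (1.6019), jump to mode 2
Mode 2: guard c·x = 2.3833 hit at Δt = 0.4308 (t = 1.4306), x⁻ = (2.3833) → reset → x⁺ = (2.2712), jump to mode 3
Mode 3: flow for 1.1895 to horizon, guard not reached → x = (0.8636)

1 0.9998 1->2
2 1.4306 2->3
final: 3 0.8636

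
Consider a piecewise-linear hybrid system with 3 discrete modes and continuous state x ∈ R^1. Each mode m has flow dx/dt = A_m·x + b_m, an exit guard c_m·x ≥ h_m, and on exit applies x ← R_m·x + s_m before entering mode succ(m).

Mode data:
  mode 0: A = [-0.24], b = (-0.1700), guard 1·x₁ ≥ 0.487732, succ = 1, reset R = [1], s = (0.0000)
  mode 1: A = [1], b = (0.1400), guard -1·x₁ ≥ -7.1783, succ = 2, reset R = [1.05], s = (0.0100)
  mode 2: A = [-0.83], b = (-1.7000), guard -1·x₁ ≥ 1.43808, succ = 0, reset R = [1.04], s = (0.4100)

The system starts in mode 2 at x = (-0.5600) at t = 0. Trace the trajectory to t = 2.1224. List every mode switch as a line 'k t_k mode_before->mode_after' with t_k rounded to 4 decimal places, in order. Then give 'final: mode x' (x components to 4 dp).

1 1.0743 2->0
final: 0 -1.0017

Mode 2: guard c·x = 1.4381 hit at Δt = 1.0743 (t = 1.0743), x⁻ = (-1.4381) → reset → x⁺ = (-1.0856), jump to mode 0
Mode 0: flow for 1.0481 to horizon, guard not reached → x = (-1.0017)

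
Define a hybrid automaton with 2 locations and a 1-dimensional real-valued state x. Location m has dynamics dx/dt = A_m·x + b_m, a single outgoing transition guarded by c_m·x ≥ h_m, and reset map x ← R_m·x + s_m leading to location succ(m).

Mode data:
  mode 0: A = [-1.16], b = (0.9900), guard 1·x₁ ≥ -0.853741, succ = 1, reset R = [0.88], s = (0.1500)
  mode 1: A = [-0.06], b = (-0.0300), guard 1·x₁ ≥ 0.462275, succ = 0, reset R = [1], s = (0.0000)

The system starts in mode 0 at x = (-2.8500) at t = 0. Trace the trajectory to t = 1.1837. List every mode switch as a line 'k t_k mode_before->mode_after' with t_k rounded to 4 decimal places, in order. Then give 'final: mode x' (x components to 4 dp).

Mode 0: guard c·x = -0.8537 hit at Δt = 0.6676 (t = 0.6676), x⁻ = (-0.8537) → reset → x⁺ = (-0.6013), jump to mode 1
Mode 1: flow for 0.5161 to horizon, guard not reached → x = (-0.5982)

1 0.6676 0->1
final: 1 -0.5982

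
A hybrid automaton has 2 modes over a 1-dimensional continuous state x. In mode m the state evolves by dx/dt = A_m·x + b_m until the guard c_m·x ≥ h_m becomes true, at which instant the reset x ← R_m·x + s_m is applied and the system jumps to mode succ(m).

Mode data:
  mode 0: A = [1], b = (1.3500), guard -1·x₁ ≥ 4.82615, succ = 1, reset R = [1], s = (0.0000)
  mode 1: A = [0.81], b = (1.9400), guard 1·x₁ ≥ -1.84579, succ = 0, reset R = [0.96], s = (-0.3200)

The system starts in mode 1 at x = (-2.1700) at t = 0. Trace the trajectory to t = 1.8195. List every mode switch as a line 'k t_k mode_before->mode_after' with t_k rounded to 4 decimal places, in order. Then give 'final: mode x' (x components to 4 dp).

1 1.1015 1->0
final: 0 -2.8713

Mode 1: guard c·x = -1.8458 hit at Δt = 1.1015 (t = 1.1015), x⁻ = (-1.8458) → reset → x⁺ = (-2.0920), jump to mode 0
Mode 0: flow for 0.7180 to horizon, guard not reached → x = (-2.8713)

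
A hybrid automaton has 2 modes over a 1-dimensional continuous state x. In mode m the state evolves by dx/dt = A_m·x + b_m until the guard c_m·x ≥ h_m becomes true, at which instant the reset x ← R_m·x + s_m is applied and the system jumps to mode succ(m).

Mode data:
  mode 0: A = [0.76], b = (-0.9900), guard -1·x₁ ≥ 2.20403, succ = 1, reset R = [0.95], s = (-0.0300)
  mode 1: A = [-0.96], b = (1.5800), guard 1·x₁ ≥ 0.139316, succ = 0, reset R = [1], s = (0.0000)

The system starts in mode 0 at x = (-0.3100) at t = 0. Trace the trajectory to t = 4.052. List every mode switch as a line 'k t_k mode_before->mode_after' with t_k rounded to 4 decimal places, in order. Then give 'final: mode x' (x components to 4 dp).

Mode 0: guard c·x = 2.2040 hit at Δt = 1.0221 (t = 1.0221), x⁻ = (-2.2040) → reset → x⁺ = (-2.1238), jump to mode 1
Mode 1: guard c·x = 0.1393 hit at Δt = 0.9554 (t = 1.9775), x⁻ = (0.1393) → reset → x⁺ = (0.1393), jump to mode 0
Mode 0: guard c·x = 2.2040 hit at Δt = 1.4518 (t = 3.4293), x⁻ = (-2.2040) → reset → x⁺ = (-2.1238), jump to mode 1
Mode 1: flow for 0.6227 to horizon, guard not reached → x = (-0.4276)

1 1.0221 0->1
2 1.9775 1->0
3 3.4293 0->1
final: 1 -0.4276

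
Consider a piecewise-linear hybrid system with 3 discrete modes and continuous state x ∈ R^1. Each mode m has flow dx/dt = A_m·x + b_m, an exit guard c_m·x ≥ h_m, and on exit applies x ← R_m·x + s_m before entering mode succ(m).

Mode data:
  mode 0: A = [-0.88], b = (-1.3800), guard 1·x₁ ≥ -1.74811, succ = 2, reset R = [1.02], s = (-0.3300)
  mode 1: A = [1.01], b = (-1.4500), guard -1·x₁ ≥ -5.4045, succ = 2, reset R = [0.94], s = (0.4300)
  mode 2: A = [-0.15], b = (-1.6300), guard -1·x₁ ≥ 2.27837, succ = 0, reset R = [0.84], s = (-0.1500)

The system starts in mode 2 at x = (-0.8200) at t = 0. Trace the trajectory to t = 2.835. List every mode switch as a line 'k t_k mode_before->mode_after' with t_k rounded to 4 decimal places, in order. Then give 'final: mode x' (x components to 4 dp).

1 1.0456 2->0
2 2.1971 0->2
3 2.3242 2->0
final: 0 -1.8844

Mode 2: guard c·x = 2.2784 hit at Δt = 1.0456 (t = 1.0456), x⁻ = (-2.2784) → reset → x⁺ = (-2.0638), jump to mode 0
Mode 0: guard c·x = -1.7481 hit at Δt = 1.1515 (t = 2.1971), x⁻ = (-1.7481) → reset → x⁺ = (-2.1131), jump to mode 2
Mode 2: guard c·x = 2.2784 hit at Δt = 0.1271 (t = 2.3242), x⁻ = (-2.2784) → reset → x⁺ = (-2.0638), jump to mode 0
Mode 0: flow for 0.5108 to horizon, guard not reached → x = (-1.8844)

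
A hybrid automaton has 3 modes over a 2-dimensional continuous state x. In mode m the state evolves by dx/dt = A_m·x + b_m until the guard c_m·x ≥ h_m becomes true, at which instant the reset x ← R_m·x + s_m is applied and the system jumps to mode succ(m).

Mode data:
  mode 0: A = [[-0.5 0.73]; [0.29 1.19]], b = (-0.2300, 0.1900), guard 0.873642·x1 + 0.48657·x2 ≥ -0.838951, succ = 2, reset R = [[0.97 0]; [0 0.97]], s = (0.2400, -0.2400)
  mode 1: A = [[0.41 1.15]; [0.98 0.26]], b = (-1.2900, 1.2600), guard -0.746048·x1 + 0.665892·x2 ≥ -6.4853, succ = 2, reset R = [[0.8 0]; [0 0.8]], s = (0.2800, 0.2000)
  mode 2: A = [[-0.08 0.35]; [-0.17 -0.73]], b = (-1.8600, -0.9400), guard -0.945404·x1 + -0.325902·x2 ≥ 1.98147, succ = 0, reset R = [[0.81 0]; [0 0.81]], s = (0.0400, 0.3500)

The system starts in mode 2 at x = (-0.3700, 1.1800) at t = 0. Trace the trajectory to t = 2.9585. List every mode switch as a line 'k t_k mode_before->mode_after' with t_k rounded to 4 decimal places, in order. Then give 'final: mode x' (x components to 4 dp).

Mode 2: guard c·x = 1.9815 hit at Δt = 1.0833 (t = 1.0833), x⁻ = (-2.0958, -0.0004) → reset → x⁺ = (-1.6576, 0.3497), jump to mode 0
Mode 0: guard c·x = -0.8390 hit at Δt = 0.5412 (t = 1.6245), x⁻ = (-1.2321, 0.4880) → reset → x⁺ = (-0.9551, 0.2333), jump to mode 2
Mode 2: guard c·x = 1.9815 hit at Δt = 0.6174 (t = 2.2419), x⁻ = (-2.0307, -0.1893) → reset → x⁺ = (-1.6048, 0.1967), jump to mode 0
Mode 0: flow for 0.7166 to horizon, guard not reached → x = (-1.1732, 0.2148)

1 1.0833 2->0
2 1.6245 0->2
3 2.2419 2->0
final: 0 -1.1732 0.2148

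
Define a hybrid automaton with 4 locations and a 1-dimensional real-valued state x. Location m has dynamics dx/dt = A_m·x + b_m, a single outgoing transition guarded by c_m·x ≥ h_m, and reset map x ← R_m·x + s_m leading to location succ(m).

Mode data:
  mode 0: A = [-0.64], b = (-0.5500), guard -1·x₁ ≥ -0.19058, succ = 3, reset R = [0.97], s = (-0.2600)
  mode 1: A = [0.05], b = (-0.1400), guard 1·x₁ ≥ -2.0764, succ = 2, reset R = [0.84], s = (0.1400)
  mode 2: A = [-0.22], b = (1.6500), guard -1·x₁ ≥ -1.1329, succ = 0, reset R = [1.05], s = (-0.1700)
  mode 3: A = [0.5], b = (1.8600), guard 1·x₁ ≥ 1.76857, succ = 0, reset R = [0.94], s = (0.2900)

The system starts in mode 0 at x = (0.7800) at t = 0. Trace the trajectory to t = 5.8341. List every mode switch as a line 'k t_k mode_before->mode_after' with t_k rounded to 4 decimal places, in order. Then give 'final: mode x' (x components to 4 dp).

1 0.6962 0->3
2 1.5149 3->0
3 3.0541 0->3
4 3.8728 3->0
5 5.4120 0->3
final: 3 0.7813

Mode 0: guard c·x = -0.1906 hit at Δt = 0.6962 (t = 0.6962), x⁻ = (0.1906) → reset → x⁺ = (-0.0751), jump to mode 3
Mode 3: guard c·x = 1.7686 hit at Δt = 0.8187 (t = 1.5149), x⁻ = (1.7686) → reset → x⁺ = (1.9525), jump to mode 0
Mode 0: guard c·x = -0.1906 hit at Δt = 1.5392 (t = 3.0541), x⁻ = (0.1906) → reset → x⁺ = (-0.0751), jump to mode 3
Mode 3: guard c·x = 1.7686 hit at Δt = 0.8187 (t = 3.8728), x⁻ = (1.7686) → reset → x⁺ = (1.9525), jump to mode 0
Mode 0: guard c·x = -0.1906 hit at Δt = 1.5392 (t = 5.4120), x⁻ = (0.1906) → reset → x⁺ = (-0.0751), jump to mode 3
Mode 3: flow for 0.4221 to horizon, guard not reached → x = (0.7813)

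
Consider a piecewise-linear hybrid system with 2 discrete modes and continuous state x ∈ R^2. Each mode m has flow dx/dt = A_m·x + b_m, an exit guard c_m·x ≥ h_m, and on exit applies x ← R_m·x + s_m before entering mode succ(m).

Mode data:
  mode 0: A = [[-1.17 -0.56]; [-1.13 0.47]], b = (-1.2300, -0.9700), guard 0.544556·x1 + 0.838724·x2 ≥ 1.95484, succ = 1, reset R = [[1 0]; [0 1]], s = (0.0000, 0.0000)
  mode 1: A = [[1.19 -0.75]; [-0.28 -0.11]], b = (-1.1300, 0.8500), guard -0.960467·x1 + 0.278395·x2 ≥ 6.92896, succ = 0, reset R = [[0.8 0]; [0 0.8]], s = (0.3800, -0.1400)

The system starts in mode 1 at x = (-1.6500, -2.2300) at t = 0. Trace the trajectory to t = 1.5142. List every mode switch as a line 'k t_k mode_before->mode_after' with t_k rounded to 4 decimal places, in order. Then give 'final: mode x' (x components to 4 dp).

Mode 1: guard c·x = 6.9290 hit at Δt = 1.2128 (t = 1.2128), x⁻ = (-7.1634, 0.1753) → reset → x⁺ = (-5.3507, 0.0002), jump to mode 0
Mode 0: flow for 0.3014 to horizon, guard not reached → x = (-4.1819, 1.4153)

1 1.2128 1->0
final: 0 -4.1819 1.4153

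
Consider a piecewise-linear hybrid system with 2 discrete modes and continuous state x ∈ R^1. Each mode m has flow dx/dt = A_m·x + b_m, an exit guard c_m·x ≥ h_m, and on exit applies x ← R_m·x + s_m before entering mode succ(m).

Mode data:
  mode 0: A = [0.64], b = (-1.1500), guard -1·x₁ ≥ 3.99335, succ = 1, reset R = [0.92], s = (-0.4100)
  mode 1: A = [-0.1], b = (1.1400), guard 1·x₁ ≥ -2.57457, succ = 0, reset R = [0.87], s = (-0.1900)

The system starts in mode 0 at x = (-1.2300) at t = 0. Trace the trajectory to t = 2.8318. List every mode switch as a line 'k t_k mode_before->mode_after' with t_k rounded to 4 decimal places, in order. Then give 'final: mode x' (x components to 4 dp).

1 1.0135 0->1
2 2.0391 1->0
3 2.5309 0->1
final: 1 -3.6249

Mode 0: guard c·x = 3.9933 hit at Δt = 1.0135 (t = 1.0135), x⁻ = (-3.9934) → reset → x⁺ = (-4.0839), jump to mode 1
Mode 1: guard c·x = -2.5746 hit at Δt = 1.0256 (t = 2.0391), x⁻ = (-2.5746) → reset → x⁺ = (-2.4299), jump to mode 0
Mode 0: guard c·x = 3.9933 hit at Δt = 0.4918 (t = 2.5309), x⁻ = (-3.9934) → reset → x⁺ = (-4.0839), jump to mode 1
Mode 1: flow for 0.3009 to horizon, guard not reached → x = (-3.6249)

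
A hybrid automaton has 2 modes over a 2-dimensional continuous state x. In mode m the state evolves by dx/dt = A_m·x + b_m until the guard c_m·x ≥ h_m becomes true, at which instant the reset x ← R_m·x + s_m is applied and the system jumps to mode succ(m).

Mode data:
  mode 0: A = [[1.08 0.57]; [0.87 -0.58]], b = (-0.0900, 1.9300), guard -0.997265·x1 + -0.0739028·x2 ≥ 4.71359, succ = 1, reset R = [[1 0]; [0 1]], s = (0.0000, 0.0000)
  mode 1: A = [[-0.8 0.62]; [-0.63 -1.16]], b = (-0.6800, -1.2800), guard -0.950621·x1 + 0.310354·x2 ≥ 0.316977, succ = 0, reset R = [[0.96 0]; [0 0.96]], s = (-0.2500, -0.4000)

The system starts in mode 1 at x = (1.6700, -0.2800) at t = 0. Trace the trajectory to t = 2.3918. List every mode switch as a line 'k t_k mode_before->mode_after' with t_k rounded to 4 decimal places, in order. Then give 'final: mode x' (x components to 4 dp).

Mode 1: guard c·x = 0.3170 hit at Δt = 1.5600 (t = 1.5600), x⁻ = (-0.6485, -0.9650) → reset → x⁺ = (-0.8726, -1.3264), jump to mode 0
Mode 0: flow for 0.8318 to horizon, guard not reached → x = (-2.9354, -0.6143)

1 1.5600 1->0
final: 0 -2.9354 -0.6143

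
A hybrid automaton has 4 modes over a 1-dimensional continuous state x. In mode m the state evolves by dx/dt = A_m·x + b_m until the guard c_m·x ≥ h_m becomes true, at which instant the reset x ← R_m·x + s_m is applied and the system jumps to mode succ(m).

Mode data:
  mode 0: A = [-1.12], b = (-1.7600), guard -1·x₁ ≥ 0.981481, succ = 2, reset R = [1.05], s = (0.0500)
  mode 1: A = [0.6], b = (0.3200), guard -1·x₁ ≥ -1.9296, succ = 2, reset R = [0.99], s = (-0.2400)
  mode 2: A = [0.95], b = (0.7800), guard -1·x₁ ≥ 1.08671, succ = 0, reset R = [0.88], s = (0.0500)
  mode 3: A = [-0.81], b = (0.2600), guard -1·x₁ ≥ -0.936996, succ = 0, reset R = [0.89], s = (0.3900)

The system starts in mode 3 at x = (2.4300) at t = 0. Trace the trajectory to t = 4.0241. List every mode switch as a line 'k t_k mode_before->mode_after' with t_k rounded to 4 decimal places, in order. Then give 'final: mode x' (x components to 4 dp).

Mode 3: guard c·x = -0.9370 hit at Δt = 1.5194 (t = 1.5194), x⁻ = (0.9370) → reset → x⁺ = (1.2239), jump to mode 0
Mode 0: guard c·x = 0.9815 hit at Δt = 1.3890 (t = 2.9084), x⁻ = (-0.9815) → reset → x⁺ = (-0.9806), jump to mode 2
Mode 2: guard c·x = 1.0867 hit at Δt = 0.5370 (t = 3.4454), x⁻ = (-1.0867) → reset → x⁺ = (-0.9063), jump to mode 0
Mode 0: guard c·x = 0.9815 hit at Δt = 0.1071 (t = 3.5525), x⁻ = (-0.9815) → reset → x⁺ = (-0.9806), jump to mode 2
Mode 2: flow for 0.4716 to horizon, guard not reached → x = (-1.0707)

1 1.5194 3->0
2 2.9084 0->2
3 3.4454 2->0
4 3.5525 0->2
final: 2 -1.0707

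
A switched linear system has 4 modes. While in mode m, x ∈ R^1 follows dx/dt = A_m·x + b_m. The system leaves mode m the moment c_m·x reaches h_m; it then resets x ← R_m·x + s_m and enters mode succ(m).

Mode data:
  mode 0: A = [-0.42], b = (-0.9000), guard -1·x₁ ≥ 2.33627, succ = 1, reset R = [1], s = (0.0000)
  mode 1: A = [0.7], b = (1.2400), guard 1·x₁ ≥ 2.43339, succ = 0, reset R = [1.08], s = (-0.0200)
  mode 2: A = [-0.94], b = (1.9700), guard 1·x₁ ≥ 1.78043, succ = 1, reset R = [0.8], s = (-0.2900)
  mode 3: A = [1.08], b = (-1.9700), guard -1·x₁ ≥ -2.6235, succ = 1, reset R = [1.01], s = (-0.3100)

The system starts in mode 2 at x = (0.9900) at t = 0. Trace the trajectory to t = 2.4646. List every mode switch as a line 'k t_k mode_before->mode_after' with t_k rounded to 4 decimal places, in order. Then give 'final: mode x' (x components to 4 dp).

1 1.3348 2->1
2 1.8627 1->0
final: 0 1.5468

Mode 2: guard c·x = 1.7804 hit at Δt = 1.3348 (t = 1.3348), x⁻ = (1.7804) → reset → x⁺ = (1.1343), jump to mode 1
Mode 1: guard c·x = 2.4334 hit at Δt = 0.5279 (t = 1.8627), x⁻ = (2.4334) → reset → x⁺ = (2.6081), jump to mode 0
Mode 0: flow for 0.6019 to horizon, guard not reached → x = (1.5468)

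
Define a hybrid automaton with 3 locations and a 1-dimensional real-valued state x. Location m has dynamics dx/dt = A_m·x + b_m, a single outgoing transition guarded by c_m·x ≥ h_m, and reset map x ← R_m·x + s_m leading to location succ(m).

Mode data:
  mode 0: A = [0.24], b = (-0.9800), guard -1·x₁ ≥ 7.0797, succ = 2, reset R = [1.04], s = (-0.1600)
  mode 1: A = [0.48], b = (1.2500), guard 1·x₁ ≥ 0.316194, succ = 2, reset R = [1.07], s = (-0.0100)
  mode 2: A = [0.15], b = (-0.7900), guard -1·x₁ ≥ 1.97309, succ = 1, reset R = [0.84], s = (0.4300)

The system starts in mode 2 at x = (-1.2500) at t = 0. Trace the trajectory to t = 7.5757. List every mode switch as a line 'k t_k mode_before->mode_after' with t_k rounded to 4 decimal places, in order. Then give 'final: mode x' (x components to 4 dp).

Mode 2: guard c·x = 1.9731 hit at Δt = 0.7015 (t = 0.7015), x⁻ = (-1.9731) → reset → x⁺ = (-1.2274), jump to mode 1
Mode 1: guard c·x = 0.3162 hit at Δt = 1.5666 (t = 2.2681), x⁻ = (0.3162) → reset → x⁺ = (0.3283), jump to mode 2
Mode 2: guard c·x = 1.9731 hit at Δt = 2.5504 (t = 4.8185), x⁻ = (-1.9731) → reset → x⁺ = (-1.2274), jump to mode 1
Mode 1: guard c·x = 0.3162 hit at Δt = 1.5666 (t = 6.3851), x⁻ = (0.3162) → reset → x⁺ = (0.3283), jump to mode 2
Mode 2: flow for 1.1906 to horizon, guard not reached → x = (-0.6373)

1 0.7015 2->1
2 2.2681 1->2
3 4.8185 2->1
4 6.3851 1->2
final: 2 -0.6373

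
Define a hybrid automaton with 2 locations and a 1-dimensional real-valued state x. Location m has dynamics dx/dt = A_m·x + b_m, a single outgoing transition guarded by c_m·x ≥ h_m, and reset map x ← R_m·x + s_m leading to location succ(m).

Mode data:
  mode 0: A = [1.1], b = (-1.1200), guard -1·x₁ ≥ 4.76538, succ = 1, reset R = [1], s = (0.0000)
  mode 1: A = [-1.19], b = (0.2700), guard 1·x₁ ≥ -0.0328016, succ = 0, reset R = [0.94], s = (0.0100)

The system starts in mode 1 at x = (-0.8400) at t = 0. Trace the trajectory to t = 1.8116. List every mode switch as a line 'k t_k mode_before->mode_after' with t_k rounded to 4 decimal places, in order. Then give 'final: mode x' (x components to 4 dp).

Mode 1: guard c·x = -0.0328 hit at Δt = 1.1874 (t = 1.1874), x⁻ = (-0.0328) → reset → x⁺ = (-0.0208), jump to mode 0
Mode 0: flow for 0.6242 to horizon, guard not reached → x = (-1.0463)

1 1.1874 1->0
final: 0 -1.0463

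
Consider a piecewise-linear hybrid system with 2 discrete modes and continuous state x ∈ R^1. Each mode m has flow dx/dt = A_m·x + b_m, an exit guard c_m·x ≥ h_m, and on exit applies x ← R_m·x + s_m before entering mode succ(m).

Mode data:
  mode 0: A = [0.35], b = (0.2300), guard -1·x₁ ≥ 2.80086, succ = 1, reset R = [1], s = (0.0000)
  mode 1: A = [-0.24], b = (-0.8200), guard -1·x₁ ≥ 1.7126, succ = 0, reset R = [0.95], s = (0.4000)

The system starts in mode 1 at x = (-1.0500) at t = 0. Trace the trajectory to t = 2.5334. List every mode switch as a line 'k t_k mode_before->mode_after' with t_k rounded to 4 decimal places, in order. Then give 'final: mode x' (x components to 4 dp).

1 1.3686 1->0
final: 0 -1.5138

Mode 1: guard c·x = 1.7126 hit at Δt = 1.3686 (t = 1.3686), x⁻ = (-1.7126) → reset → x⁺ = (-1.2270), jump to mode 0
Mode 0: flow for 1.1648 to horizon, guard not reached → x = (-1.5138)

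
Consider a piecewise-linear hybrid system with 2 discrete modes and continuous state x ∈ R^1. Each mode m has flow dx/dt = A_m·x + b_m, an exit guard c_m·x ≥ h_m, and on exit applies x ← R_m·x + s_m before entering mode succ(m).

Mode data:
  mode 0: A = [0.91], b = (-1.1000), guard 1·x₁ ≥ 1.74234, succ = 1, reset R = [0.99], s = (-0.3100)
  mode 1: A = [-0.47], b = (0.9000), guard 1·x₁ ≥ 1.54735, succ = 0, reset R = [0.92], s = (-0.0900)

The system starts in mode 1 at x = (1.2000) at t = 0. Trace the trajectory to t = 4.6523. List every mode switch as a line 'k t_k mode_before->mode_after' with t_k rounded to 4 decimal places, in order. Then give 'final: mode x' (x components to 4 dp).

Mode 1: guard c·x = 1.5474 hit at Δt = 1.4155 (t = 1.4155), x⁻ = (1.5474) → reset → x⁺ = (1.3336), jump to mode 0
Mode 0: guard c·x = 1.7423 hit at Δt = 1.5968 (t = 3.0123), x⁻ = (1.7423) → reset → x⁺ = (1.4149), jump to mode 1
Mode 1: guard c·x = 1.5474 hit at Δt = 0.6547 (t = 3.6670), x⁻ = (1.5473) → reset → x⁺ = (1.3336), jump to mode 0
Mode 0: flow for 0.9853 to horizon, guard not reached → x = (1.5146)

1 1.4155 1->0
2 3.0123 0->1
3 3.6670 1->0
final: 0 1.5146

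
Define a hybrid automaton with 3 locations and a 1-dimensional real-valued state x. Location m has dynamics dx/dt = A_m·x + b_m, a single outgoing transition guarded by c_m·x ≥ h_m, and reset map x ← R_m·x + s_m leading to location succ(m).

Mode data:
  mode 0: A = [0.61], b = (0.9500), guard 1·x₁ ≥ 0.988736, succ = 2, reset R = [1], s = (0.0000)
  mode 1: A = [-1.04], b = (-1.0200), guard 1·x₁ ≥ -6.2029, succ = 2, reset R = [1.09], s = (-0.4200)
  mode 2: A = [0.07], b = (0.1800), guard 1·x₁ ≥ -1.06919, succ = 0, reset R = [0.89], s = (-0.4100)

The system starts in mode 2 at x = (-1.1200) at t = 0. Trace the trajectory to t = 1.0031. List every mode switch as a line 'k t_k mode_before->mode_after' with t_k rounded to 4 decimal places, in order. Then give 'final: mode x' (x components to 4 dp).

1 0.4915 2->0
final: 0 -1.2899

Mode 2: guard c·x = -1.0692 hit at Δt = 0.4915 (t = 0.4915), x⁻ = (-1.0692) → reset → x⁺ = (-1.3616), jump to mode 0
Mode 0: flow for 0.5116 to horizon, guard not reached → x = (-1.2899)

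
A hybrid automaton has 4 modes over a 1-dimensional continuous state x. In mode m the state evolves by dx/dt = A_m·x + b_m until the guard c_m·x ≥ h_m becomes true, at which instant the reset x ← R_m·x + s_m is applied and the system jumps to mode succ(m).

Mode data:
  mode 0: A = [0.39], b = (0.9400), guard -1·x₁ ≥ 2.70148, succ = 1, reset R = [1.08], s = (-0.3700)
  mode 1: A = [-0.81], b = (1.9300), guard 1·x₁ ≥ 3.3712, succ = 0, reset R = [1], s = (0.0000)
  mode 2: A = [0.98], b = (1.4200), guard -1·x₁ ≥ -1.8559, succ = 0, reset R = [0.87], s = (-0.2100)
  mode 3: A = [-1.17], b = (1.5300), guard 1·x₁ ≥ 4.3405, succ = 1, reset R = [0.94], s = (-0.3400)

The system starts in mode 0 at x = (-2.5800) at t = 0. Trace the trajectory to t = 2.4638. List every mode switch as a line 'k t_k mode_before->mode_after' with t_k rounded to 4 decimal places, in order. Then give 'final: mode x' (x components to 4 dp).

1 1.3841 0->1
final: 1 0.0179

Mode 0: guard c·x = 2.7015 hit at Δt = 1.3841 (t = 1.3841), x⁻ = (-2.7015) → reset → x⁺ = (-3.2876), jump to mode 1
Mode 1: flow for 1.0797 to horizon, guard not reached → x = (0.0179)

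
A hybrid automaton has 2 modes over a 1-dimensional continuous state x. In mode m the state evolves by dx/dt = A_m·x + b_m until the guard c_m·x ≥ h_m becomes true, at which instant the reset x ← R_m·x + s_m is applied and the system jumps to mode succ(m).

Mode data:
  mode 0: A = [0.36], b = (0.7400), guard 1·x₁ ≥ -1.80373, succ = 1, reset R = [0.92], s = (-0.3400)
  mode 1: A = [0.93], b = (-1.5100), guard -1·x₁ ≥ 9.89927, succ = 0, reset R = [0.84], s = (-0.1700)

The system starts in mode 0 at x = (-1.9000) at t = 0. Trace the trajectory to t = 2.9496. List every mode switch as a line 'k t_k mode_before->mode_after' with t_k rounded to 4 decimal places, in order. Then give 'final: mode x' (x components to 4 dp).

Mode 0: guard c·x = -1.8037 hit at Δt = 1.3381 (t = 1.3381), x⁻ = (-1.8037) → reset → x⁺ = (-1.9994), jump to mode 1
Mode 1: guard c·x = 9.8993 hit at Δt = 1.2441 (t = 2.5822), x⁻ = (-9.8993) → reset → x⁺ = (-8.4854), jump to mode 0
Mode 0: flow for 0.3674 to horizon, guard not reached → x = (-9.3945)

1 1.3381 0->1
2 2.5822 1->0
final: 0 -9.3945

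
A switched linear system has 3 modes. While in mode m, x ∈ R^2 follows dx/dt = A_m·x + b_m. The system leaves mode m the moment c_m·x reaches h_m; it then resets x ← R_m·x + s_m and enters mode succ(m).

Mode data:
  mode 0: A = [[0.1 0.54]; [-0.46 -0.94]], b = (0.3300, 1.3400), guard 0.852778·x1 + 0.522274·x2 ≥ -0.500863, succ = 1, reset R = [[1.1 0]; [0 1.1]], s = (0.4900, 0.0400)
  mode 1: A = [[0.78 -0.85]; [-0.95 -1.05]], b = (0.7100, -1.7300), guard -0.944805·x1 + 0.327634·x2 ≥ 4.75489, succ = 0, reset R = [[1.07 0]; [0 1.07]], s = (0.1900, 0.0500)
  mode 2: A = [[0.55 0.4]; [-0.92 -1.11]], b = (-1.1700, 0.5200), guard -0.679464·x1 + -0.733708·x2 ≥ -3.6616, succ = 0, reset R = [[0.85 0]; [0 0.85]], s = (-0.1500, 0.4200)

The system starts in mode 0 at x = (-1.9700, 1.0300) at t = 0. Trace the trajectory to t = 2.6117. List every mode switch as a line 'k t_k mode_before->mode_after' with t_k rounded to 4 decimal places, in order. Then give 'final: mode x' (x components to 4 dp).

Mode 0: guard c·x = -0.5009 hit at Δt = 0.5282 (t = 0.5282), x⁻ = (-1.5168, 1.5177) → reset → x⁺ = (-1.1785, 1.7094), jump to mode 1
Mode 1: guard c·x = 4.7549 hit at Δt = 1.5735 (t = 2.1017), x⁻ = (-4.6079, 1.2250) → reset → x⁺ = (-4.7404, 1.3608), jump to mode 0
Mode 0: flow for 0.5100 to horizon, guard not reached → x = (-4.2976, 2.2284)

1 0.5282 0->1
2 2.1017 1->0
final: 0 -4.2976 2.2284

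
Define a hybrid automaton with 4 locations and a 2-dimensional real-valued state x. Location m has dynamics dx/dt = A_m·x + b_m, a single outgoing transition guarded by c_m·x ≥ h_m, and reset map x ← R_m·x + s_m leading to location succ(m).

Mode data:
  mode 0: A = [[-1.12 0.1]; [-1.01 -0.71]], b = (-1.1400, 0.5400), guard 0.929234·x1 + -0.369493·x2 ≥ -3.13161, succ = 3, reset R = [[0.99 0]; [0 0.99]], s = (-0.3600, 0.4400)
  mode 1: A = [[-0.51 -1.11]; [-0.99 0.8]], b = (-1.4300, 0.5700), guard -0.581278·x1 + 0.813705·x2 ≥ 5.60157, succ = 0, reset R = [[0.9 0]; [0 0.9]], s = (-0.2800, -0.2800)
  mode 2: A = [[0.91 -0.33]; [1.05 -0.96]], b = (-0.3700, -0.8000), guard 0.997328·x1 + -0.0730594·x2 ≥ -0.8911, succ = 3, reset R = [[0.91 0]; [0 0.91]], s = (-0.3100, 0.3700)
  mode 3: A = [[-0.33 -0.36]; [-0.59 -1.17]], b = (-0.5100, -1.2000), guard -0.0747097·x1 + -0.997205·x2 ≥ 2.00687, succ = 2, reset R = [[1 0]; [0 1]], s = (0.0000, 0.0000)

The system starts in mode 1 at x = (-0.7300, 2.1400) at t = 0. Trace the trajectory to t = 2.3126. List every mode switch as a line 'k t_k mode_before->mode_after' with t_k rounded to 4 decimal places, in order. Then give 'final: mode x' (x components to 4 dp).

1 0.5346 1->0
2 1.1655 0->3
final: 3 -2.7775 1.3722

Mode 1: guard c·x = 5.6016 hit at Δt = 0.5346 (t = 0.5346), x⁻ = (-2.9527, 4.7747) → reset → x⁺ = (-2.9374, 4.0173), jump to mode 0
Mode 0: guard c·x = -3.1316 hit at Δt = 0.6309 (t = 1.1655), x⁻ = (-1.7810, 3.9965) → reset → x⁺ = (-2.1231, 4.3965), jump to mode 3
Mode 3: flow for 1.1471 to horizon, guard not reached → x = (-2.7775, 1.3722)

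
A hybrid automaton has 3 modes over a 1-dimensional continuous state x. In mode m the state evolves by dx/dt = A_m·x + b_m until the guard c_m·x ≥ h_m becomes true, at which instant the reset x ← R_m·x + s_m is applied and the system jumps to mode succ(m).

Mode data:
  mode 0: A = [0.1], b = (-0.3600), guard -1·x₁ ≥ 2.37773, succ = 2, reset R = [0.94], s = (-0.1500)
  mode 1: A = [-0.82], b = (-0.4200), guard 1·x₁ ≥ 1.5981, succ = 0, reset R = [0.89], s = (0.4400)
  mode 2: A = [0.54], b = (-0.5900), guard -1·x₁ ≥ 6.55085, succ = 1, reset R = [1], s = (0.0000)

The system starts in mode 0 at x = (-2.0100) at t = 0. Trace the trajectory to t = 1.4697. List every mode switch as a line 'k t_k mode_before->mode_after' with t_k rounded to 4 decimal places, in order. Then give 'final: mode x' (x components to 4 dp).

1 0.6349 0->2
final: 2 -4.3658

Mode 0: guard c·x = 2.3777 hit at Δt = 0.6349 (t = 0.6349), x⁻ = (-2.3777) → reset → x⁺ = (-2.3851), jump to mode 2
Mode 2: flow for 0.8348 to horizon, guard not reached → x = (-4.3658)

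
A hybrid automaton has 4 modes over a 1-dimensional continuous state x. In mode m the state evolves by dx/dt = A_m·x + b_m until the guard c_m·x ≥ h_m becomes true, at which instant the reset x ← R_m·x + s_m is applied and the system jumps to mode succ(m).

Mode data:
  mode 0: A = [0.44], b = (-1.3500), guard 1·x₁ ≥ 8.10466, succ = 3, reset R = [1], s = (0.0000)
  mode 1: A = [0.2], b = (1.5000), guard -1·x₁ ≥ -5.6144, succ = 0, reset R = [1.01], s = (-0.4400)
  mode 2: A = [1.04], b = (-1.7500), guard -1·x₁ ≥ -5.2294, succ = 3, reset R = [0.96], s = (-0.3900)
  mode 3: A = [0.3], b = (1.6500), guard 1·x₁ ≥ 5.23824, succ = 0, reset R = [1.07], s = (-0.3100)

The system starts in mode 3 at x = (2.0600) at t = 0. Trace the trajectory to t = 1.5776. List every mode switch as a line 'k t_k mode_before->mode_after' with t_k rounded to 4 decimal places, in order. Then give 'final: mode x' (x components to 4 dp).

1 1.1698 3->0
final: 0 5.7326

Mode 3: guard c·x = 5.2382 hit at Δt = 1.1698 (t = 1.1698), x⁻ = (5.2382) → reset → x⁺ = (5.2949), jump to mode 0
Mode 0: flow for 0.4078 to horizon, guard not reached → x = (5.7326)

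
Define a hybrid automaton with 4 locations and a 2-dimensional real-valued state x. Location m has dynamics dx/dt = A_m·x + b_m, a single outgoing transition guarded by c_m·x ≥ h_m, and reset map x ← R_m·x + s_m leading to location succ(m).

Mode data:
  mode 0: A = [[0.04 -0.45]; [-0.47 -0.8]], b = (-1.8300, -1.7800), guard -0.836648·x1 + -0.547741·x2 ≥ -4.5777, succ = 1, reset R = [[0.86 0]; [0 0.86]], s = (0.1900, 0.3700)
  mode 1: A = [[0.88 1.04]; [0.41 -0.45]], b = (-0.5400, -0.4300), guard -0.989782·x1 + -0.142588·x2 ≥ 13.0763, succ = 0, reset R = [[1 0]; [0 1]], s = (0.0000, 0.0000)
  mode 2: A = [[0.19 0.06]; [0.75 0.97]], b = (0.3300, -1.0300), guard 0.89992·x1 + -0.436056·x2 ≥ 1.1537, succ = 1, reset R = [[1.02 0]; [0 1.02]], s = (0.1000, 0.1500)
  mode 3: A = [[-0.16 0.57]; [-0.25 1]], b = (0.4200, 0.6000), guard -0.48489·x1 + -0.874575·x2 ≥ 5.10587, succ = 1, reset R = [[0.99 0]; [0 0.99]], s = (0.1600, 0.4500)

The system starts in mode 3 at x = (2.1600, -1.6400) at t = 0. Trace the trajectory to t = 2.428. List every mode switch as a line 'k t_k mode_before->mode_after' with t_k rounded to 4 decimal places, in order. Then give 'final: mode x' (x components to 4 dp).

Mode 3: guard c·x = 5.1059 hit at Δt = 1.3685 (t = 1.3685), x⁻ = (-0.1185, -5.7724) → reset → x⁺ = (0.0427, -5.2647), jump to mode 1
Mode 1: flow for 1.0595 to horizon, guard not reached → x = (-9.7337, -5.1833)

1 1.3685 3->1
final: 1 -9.7337 -5.1833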